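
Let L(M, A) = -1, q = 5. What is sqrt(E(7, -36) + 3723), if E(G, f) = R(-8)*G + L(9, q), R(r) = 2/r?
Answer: sqrt(14881)/2 ≈ 60.994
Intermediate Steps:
E(G, f) = -1 - G/4 (E(G, f) = (2/(-8))*G - 1 = (2*(-1/8))*G - 1 = -G/4 - 1 = -1 - G/4)
sqrt(E(7, -36) + 3723) = sqrt((-1 - 1/4*7) + 3723) = sqrt((-1 - 7/4) + 3723) = sqrt(-11/4 + 3723) = sqrt(14881/4) = sqrt(14881)/2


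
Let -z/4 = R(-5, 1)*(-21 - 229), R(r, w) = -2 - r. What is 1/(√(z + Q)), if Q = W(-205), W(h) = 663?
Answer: √407/1221 ≈ 0.016523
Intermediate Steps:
Q = 663
z = 3000 (z = -4*(-2 - 1*(-5))*(-21 - 229) = -4*(-2 + 5)*(-250) = -12*(-250) = -4*(-750) = 3000)
1/(√(z + Q)) = 1/(√(3000 + 663)) = 1/(√3663) = 1/(3*√407) = √407/1221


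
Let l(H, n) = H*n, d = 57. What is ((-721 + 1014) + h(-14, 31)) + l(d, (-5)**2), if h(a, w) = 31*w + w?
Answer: 2710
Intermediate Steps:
h(a, w) = 32*w
((-721 + 1014) + h(-14, 31)) + l(d, (-5)**2) = ((-721 + 1014) + 32*31) + 57*(-5)**2 = (293 + 992) + 57*25 = 1285 + 1425 = 2710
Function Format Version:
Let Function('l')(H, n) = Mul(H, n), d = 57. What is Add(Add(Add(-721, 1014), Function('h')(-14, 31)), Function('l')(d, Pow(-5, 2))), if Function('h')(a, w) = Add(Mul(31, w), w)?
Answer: 2710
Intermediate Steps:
Function('h')(a, w) = Mul(32, w)
Add(Add(Add(-721, 1014), Function('h')(-14, 31)), Function('l')(d, Pow(-5, 2))) = Add(Add(Add(-721, 1014), Mul(32, 31)), Mul(57, Pow(-5, 2))) = Add(Add(293, 992), Mul(57, 25)) = Add(1285, 1425) = 2710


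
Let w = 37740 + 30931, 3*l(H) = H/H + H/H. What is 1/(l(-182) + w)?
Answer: 3/206015 ≈ 1.4562e-5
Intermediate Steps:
l(H) = ⅔ (l(H) = (H/H + H/H)/3 = (1 + 1)/3 = (⅓)*2 = ⅔)
w = 68671
1/(l(-182) + w) = 1/(⅔ + 68671) = 1/(206015/3) = 3/206015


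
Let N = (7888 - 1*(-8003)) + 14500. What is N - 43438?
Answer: -13047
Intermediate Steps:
N = 30391 (N = (7888 + 8003) + 14500 = 15891 + 14500 = 30391)
N - 43438 = 30391 - 43438 = -13047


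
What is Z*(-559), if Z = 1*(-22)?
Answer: 12298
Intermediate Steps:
Z = -22
Z*(-559) = -22*(-559) = 12298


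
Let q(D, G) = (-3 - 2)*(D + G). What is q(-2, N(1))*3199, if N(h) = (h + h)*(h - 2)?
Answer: 63980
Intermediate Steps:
N(h) = 2*h*(-2 + h) (N(h) = (2*h)*(-2 + h) = 2*h*(-2 + h))
q(D, G) = -5*D - 5*G (q(D, G) = -5*(D + G) = -5*D - 5*G)
q(-2, N(1))*3199 = (-5*(-2) - 10*(-2 + 1))*3199 = (10 - 10*(-1))*3199 = (10 - 5*(-2))*3199 = (10 + 10)*3199 = 20*3199 = 63980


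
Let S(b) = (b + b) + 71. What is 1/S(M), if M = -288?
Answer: -1/505 ≈ -0.0019802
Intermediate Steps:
S(b) = 71 + 2*b (S(b) = 2*b + 71 = 71 + 2*b)
1/S(M) = 1/(71 + 2*(-288)) = 1/(71 - 576) = 1/(-505) = -1/505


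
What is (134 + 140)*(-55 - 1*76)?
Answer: -35894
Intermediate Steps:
(134 + 140)*(-55 - 1*76) = 274*(-55 - 76) = 274*(-131) = -35894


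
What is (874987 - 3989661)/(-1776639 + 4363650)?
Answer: -3114674/2587011 ≈ -1.2040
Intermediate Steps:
(874987 - 3989661)/(-1776639 + 4363650) = -3114674/2587011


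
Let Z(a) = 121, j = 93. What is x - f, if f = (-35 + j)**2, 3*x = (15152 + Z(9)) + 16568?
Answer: 21749/3 ≈ 7249.7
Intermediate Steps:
x = 31841/3 (x = ((15152 + 121) + 16568)/3 = (15273 + 16568)/3 = (1/3)*31841 = 31841/3 ≈ 10614.)
f = 3364 (f = (-35 + 93)**2 = 58**2 = 3364)
x - f = 31841/3 - 1*3364 = 31841/3 - 3364 = 21749/3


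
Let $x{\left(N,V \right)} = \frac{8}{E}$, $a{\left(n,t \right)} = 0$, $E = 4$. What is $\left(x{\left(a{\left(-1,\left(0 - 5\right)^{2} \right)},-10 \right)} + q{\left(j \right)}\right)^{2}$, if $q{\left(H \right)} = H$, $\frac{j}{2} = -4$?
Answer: $36$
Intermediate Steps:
$j = -8$ ($j = 2 \left(-4\right) = -8$)
$x{\left(N,V \right)} = 2$ ($x{\left(N,V \right)} = \frac{8}{4} = 8 \cdot \frac{1}{4} = 2$)
$\left(x{\left(a{\left(-1,\left(0 - 5\right)^{2} \right)},-10 \right)} + q{\left(j \right)}\right)^{2} = \left(2 - 8\right)^{2} = \left(-6\right)^{2} = 36$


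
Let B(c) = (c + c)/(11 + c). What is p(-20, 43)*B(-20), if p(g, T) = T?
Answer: 1720/9 ≈ 191.11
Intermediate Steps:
B(c) = 2*c/(11 + c) (B(c) = (2*c)/(11 + c) = 2*c/(11 + c))
p(-20, 43)*B(-20) = 43*(2*(-20)/(11 - 20)) = 43*(2*(-20)/(-9)) = 43*(2*(-20)*(-1/9)) = 43*(40/9) = 1720/9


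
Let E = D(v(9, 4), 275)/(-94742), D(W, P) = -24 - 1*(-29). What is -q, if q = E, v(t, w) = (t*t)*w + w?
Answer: 5/94742 ≈ 5.2775e-5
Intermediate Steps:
v(t, w) = w + w*t² (v(t, w) = t²*w + w = w*t² + w = w + w*t²)
D(W, P) = 5 (D(W, P) = -24 + 29 = 5)
E = -5/94742 (E = 5/(-94742) = 5*(-1/94742) = -5/94742 ≈ -5.2775e-5)
q = -5/94742 ≈ -5.2775e-5
-q = -1*(-5/94742) = 5/94742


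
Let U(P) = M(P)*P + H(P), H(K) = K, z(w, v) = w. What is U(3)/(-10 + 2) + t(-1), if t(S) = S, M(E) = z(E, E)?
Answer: -5/2 ≈ -2.5000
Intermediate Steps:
M(E) = E
U(P) = P + P² (U(P) = P*P + P = P² + P = P + P²)
U(3)/(-10 + 2) + t(-1) = (3*(1 + 3))/(-10 + 2) - 1 = (3*4)/(-8) - 1 = -⅛*12 - 1 = -3/2 - 1 = -5/2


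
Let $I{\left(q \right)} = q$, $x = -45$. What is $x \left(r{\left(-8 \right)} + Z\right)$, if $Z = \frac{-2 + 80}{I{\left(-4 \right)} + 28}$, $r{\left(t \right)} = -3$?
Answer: $- \frac{45}{4} \approx -11.25$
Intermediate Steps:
$Z = \frac{13}{4}$ ($Z = \frac{-2 + 80}{-4 + 28} = \frac{78}{24} = 78 \cdot \frac{1}{24} = \frac{13}{4} \approx 3.25$)
$x \left(r{\left(-8 \right)} + Z\right) = - 45 \left(-3 + \frac{13}{4}\right) = \left(-45\right) \frac{1}{4} = - \frac{45}{4}$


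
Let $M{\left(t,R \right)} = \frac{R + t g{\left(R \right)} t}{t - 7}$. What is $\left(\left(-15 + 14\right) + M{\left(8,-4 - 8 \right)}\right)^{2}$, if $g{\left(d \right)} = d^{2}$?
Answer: $84695209$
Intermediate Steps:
$M{\left(t,R \right)} = \frac{R + R^{2} t^{2}}{-7 + t}$ ($M{\left(t,R \right)} = \frac{R + t R^{2} t}{t - 7} = \frac{R + R^{2} t^{2}}{-7 + t}$)
$\left(\left(-15 + 14\right) + M{\left(8,-4 - 8 \right)}\right)^{2} = \left(\left(-15 + 14\right) + \frac{\left(-4 - 8\right) \left(1 + \left(-4 - 8\right) 8^{2}\right)}{-7 + 8}\right)^{2} = \left(-1 + \frac{\left(-4 - 8\right) \left(1 + \left(-4 - 8\right) 64\right)}{1}\right)^{2} = \left(-1 + \left(-4 - 8\right) 1 \left(1 + \left(-4 - 8\right) 64\right)\right)^{2} = \left(-1 - 12 \left(1 - 768\right)\right)^{2} = \left(-1 - 12 \left(-767\right)\right)^{2} = \left(-1 + 9204\right)^{2} = 9203^{2} = 84695209$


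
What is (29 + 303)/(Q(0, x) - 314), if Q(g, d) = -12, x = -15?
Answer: -166/163 ≈ -1.0184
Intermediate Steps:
(29 + 303)/(Q(0, x) - 314) = (29 + 303)/(-12 - 314) = 332/(-326) = 332*(-1/326) = -166/163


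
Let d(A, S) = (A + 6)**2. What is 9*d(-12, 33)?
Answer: 324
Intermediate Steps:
d(A, S) = (6 + A)**2
9*d(-12, 33) = 9*(6 - 12)**2 = 9*(-6)**2 = 9*36 = 324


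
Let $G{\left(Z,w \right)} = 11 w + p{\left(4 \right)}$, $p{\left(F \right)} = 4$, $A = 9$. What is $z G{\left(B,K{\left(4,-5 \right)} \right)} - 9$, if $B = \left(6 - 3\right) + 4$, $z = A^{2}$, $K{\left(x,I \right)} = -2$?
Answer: $-1467$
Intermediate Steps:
$z = 81$ ($z = 9^{2} = 81$)
$B = 7$ ($B = 3 + 4 = 7$)
$G{\left(Z,w \right)} = 4 + 11 w$ ($G{\left(Z,w \right)} = 11 w + 4 = 4 + 11 w$)
$z G{\left(B,K{\left(4,-5 \right)} \right)} - 9 = 81 \left(4 + 11 \left(-2\right)\right) - 9 = 81 \left(4 - 22\right) - 9 = 81 \left(-18\right) - 9 = -1458 - 9 = -1467$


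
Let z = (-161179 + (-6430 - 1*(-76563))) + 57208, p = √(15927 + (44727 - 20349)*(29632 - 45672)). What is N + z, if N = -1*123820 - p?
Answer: -157658 - I*√391007193 ≈ -1.5766e+5 - 19774.0*I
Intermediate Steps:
p = I*√391007193 (p = √(15927 + 24378*(-16040)) = √(15927 - 391023120) = √(-391007193) = I*√391007193 ≈ 19774.0*I)
N = -123820 - I*√391007193 (N = -1*123820 - I*√391007193 = -123820 - I*√391007193 ≈ -1.2382e+5 - 19774.0*I)
z = -33838 (z = (-161179 + (-6430 + 76563)) + 57208 = (-161179 + 70133) + 57208 = -91046 + 57208 = -33838)
N + z = (-123820 - I*√391007193) - 33838 = -157658 - I*√391007193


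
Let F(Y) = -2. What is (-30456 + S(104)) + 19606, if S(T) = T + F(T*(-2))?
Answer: -10748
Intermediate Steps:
S(T) = -2 + T (S(T) = T - 2 = -2 + T)
(-30456 + S(104)) + 19606 = (-30456 + (-2 + 104)) + 19606 = (-30456 + 102) + 19606 = -30354 + 19606 = -10748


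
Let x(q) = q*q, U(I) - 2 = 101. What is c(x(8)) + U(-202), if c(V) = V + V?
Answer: 231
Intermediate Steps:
U(I) = 103 (U(I) = 2 + 101 = 103)
x(q) = q²
c(V) = 2*V
c(x(8)) + U(-202) = 2*8² + 103 = 2*64 + 103 = 128 + 103 = 231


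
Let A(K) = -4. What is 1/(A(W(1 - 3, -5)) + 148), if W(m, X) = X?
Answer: 1/144 ≈ 0.0069444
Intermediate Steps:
1/(A(W(1 - 3, -5)) + 148) = 1/(-4 + 148) = 1/144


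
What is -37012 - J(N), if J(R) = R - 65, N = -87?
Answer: -36860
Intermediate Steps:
J(R) = -65 + R
-37012 - J(N) = -37012 - (-65 - 87) = -37012 - 1*(-152) = -37012 + 152 = -36860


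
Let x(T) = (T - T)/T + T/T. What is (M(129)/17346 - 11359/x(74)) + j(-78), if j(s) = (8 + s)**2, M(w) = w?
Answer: -37345895/5782 ≈ -6459.0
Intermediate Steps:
x(T) = 1 (x(T) = 0/T + 1 = 0 + 1 = 1)
(M(129)/17346 - 11359/x(74)) + j(-78) = (129/17346 - 11359/1) + (8 - 78)**2 = (129*(1/17346) - 11359*1) + (-70)**2 = (43/5782 - 11359) + 4900 = -65677695/5782 + 4900 = -37345895/5782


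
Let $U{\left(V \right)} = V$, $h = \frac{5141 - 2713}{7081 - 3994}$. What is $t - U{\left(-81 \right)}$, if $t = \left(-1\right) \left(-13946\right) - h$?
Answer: $\frac{43298921}{3087} \approx 14026.0$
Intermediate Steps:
$h = \frac{2428}{3087} \approx 0.78652$
$t = \frac{43048874}{3087}$ ($t = \left(-1\right) \left(-13946\right) - \frac{2428}{3087} = 13946 - \frac{2428}{3087} = \frac{43048874}{3087} \approx 13945.0$)
$t - U{\left(-81 \right)} = \frac{43048874}{3087} - -81 = \frac{43048874}{3087} + 81 = \frac{43298921}{3087}$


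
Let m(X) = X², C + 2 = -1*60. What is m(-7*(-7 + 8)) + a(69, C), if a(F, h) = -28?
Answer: 21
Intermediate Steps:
C = -62 (C = -2 - 1*60 = -2 - 60 = -62)
m(-7*(-7 + 8)) + a(69, C) = (-7*(-7 + 8))² - 28 = (-7*1)² - 28 = (-7)² - 28 = 49 - 28 = 21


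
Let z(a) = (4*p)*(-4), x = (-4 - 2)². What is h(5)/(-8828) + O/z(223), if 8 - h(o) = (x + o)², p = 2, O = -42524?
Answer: 23465963/17656 ≈ 1329.1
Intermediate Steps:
x = 36 (x = (-6)² = 36)
h(o) = 8 - (36 + o)²
z(a) = -32 (z(a) = (4*2)*(-4) = 8*(-4) = -32)
h(5)/(-8828) + O/z(223) = (8 - (36 + 5)²)/(-8828) - 42524/(-32) = (8 - 1*41²)*(-1/8828) - 42524*(-1/32) = (8 - 1*1681)*(-1/8828) + 10631/8 = (8 - 1681)*(-1/8828) + 10631/8 = -1673*(-1/8828) + 10631/8 = 1673/8828 + 10631/8 = 23465963/17656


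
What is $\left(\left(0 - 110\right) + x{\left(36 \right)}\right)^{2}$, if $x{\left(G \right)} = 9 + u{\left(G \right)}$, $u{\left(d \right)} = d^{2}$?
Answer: $1428025$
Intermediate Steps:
$x{\left(G \right)} = 9 + G^{2}$
$\left(\left(0 - 110\right) + x{\left(36 \right)}\right)^{2} = \left(\left(0 - 110\right) + \left(9 + 36^{2}\right)\right)^{2} = \left(\left(0 - 110\right) + \left(9 + 1296\right)\right)^{2} = \left(-110 + 1305\right)^{2} = 1195^{2} = 1428025$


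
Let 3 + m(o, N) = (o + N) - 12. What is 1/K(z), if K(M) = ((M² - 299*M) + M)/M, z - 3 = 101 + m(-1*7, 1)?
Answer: -1/215 ≈ -0.0046512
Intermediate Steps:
m(o, N) = -15 + N + o (m(o, N) = -3 + ((o + N) - 12) = -3 + ((N + o) - 12) = -3 + (-12 + N + o) = -15 + N + o)
z = 83 (z = 3 + (101 + (-15 + 1 - 1*7)) = 3 + (101 + (-15 + 1 - 7)) = 3 + (101 - 21) = 3 + 80 = 83)
K(M) = (M² - 298*M)/M
1/K(z) = 1/(-298 + 83) = 1/(-215) = -1/215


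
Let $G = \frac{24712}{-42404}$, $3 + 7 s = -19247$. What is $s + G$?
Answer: $- \frac{29158928}{10601} \approx -2750.6$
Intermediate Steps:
$s = -2750$ ($s = - \frac{3}{7} + \frac{1}{7} \left(-19247\right) = - \frac{3}{7} - \frac{19247}{7} = -2750$)
$G = - \frac{6178}{10601}$ ($G = 24712 \left(- \frac{1}{42404}\right) = - \frac{6178}{10601} \approx -0.58278$)
$s + G = -2750 - \frac{6178}{10601} = - \frac{29158928}{10601}$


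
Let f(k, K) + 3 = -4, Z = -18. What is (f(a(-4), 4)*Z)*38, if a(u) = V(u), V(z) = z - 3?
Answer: 4788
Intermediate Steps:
V(z) = -3 + z
a(u) = -3 + u
f(k, K) = -7 (f(k, K) = -3 - 4 = -7)
(f(a(-4), 4)*Z)*38 = -7*(-18)*38 = 126*38 = 4788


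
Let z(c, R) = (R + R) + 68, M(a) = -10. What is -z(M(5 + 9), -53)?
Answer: 38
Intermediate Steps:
z(c, R) = 68 + 2*R (z(c, R) = 2*R + 68 = 68 + 2*R)
-z(M(5 + 9), -53) = -(68 + 2*(-53)) = -(68 - 106) = -1*(-38) = 38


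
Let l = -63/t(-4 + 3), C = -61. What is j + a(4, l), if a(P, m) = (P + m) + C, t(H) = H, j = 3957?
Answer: 3963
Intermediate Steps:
l = 63 (l = -63/(-4 + 3) = -63/(-1) = -63*(-1) = 63)
a(P, m) = -61 + P + m (a(P, m) = (P + m) - 61 = -61 + P + m)
j + a(4, l) = 3957 + (-61 + 4 + 63) = 3957 + 6 = 3963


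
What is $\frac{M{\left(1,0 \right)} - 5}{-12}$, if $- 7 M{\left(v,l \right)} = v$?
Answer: $\frac{3}{7} \approx 0.42857$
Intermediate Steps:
$M{\left(v,l \right)} = - \frac{v}{7}$
$\frac{M{\left(1,0 \right)} - 5}{-12} = \frac{\left(- \frac{1}{7}\right) 1 - 5}{-12} = - \frac{- \frac{1}{7} - 5}{12} = \left(- \frac{1}{12}\right) \left(- \frac{36}{7}\right) = \frac{3}{7}$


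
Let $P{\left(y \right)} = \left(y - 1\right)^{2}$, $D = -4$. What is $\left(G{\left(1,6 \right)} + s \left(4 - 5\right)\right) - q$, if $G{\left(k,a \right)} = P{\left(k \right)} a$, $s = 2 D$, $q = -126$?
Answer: $134$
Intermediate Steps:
$s = -8$ ($s = 2 \left(-4\right) = -8$)
$P{\left(y \right)} = \left(-1 + y\right)^{2}$
$G{\left(k,a \right)} = a \left(-1 + k\right)^{2}$ ($G{\left(k,a \right)} = \left(-1 + k\right)^{2} a = a \left(-1 + k\right)^{2}$)
$\left(G{\left(1,6 \right)} + s \left(4 - 5\right)\right) - q = \left(6 \left(-1 + 1\right)^{2} - 8 \left(4 - 5\right)\right) - -126 = \left(6 \cdot 0^{2} - -8\right) + 126 = \left(6 \cdot 0 + 8\right) + 126 = \left(0 + 8\right) + 126 = 8 + 126 = 134$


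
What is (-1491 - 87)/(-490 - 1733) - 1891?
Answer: -1400705/741 ≈ -1890.3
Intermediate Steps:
(-1491 - 87)/(-490 - 1733) - 1891 = -1578/(-2223) - 1891 = -1578*(-1/2223) - 1891 = 526/741 - 1891 = -1400705/741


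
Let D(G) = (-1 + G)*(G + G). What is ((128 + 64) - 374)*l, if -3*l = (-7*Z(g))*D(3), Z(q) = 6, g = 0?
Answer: -30576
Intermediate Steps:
D(G) = 2*G*(-1 + G) (D(G) = (-1 + G)*(2*G) = 2*G*(-1 + G))
l = 168 (l = -(-7*6)*2*3*(-1 + 3)/3 = -(-14)*2*3*2 = -(-14)*12 = -1/3*(-504) = 168)
((128 + 64) - 374)*l = ((128 + 64) - 374)*168 = (192 - 374)*168 = -182*168 = -30576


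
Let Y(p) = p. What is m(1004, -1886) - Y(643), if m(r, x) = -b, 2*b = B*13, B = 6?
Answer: -682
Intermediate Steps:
b = 39 (b = (6*13)/2 = (½)*78 = 39)
m(r, x) = -39 (m(r, x) = -1*39 = -39)
m(1004, -1886) - Y(643) = -39 - 1*643 = -39 - 643 = -682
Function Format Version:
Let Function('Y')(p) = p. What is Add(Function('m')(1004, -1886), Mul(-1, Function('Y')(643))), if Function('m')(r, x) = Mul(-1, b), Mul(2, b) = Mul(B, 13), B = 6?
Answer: -682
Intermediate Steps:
b = 39 (b = Mul(Rational(1, 2), Mul(6, 13)) = Mul(Rational(1, 2), 78) = 39)
Function('m')(r, x) = -39 (Function('m')(r, x) = Mul(-1, 39) = -39)
Add(Function('m')(1004, -1886), Mul(-1, Function('Y')(643))) = Add(-39, Mul(-1, 643)) = Add(-39, -643) = -682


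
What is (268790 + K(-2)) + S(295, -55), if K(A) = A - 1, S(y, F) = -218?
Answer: 268569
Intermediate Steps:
K(A) = -1 + A
(268790 + K(-2)) + S(295, -55) = (268790 + (-1 - 2)) - 218 = (268790 - 3) - 218 = 268787 - 218 = 268569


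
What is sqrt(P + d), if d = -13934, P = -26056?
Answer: I*sqrt(39990) ≈ 199.98*I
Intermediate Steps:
sqrt(P + d) = sqrt(-26056 - 13934) = sqrt(-39990) = I*sqrt(39990)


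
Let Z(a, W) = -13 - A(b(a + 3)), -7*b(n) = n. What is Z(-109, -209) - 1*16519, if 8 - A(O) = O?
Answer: -115674/7 ≈ -16525.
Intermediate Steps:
b(n) = -n/7
A(O) = 8 - O
Z(a, W) = -150/7 - a/7 (Z(a, W) = -13 - (8 - (-1)*(a + 3)/7) = -13 - (8 - (-1)*(3 + a)/7) = -13 - (8 - (-3/7 - a/7)) = -13 - (8 + (3/7 + a/7)) = -13 - (59/7 + a/7) = -13 + (-59/7 - a/7) = -150/7 - a/7)
Z(-109, -209) - 1*16519 = (-150/7 - ⅐*(-109)) - 1*16519 = (-150/7 + 109/7) - 16519 = -41/7 - 16519 = -115674/7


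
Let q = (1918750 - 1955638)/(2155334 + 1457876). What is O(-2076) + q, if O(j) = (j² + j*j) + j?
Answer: 15568375210536/1806605 ≈ 8.6175e+6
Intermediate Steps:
O(j) = j + 2*j² (O(j) = (j² + j²) + j = 2*j² + j = j + 2*j²)
q = -18444/1806605 (q = -36888/3613210 = -36888*1/3613210 = -18444/1806605 ≈ -0.010209)
O(-2076) + q = -2076*(1 + 2*(-2076)) - 18444/1806605 = -2076*(1 - 4152) - 18444/1806605 = -2076*(-4151) - 18444/1806605 = 8617476 - 18444/1806605 = 15568375210536/1806605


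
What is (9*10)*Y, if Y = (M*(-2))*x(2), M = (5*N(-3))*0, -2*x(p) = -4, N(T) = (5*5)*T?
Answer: 0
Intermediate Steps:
N(T) = 25*T
x(p) = 2 (x(p) = -½*(-4) = 2)
M = 0 (M = (5*(25*(-3)))*0 = (5*(-75))*0 = -375*0 = 0)
Y = 0 (Y = (0*(-2))*2 = 0*2 = 0)
(9*10)*Y = (9*10)*0 = 90*0 = 0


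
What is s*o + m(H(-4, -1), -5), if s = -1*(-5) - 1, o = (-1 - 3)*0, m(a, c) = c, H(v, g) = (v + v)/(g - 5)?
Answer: -5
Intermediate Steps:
H(v, g) = 2*v/(-5 + g) (H(v, g) = (2*v)/(-5 + g) = 2*v/(-5 + g))
o = 0 (o = -4*0 = 0)
s = 4 (s = 5 - 1 = 4)
s*o + m(H(-4, -1), -5) = 4*0 - 5 = 0 - 5 = -5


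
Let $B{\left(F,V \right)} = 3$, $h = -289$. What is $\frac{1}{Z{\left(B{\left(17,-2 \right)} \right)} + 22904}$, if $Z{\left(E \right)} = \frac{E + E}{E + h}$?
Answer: $\frac{143}{3275269} \approx 4.3661 \cdot 10^{-5}$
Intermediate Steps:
$Z{\left(E \right)} = \frac{2 E}{-289 + E}$ ($Z{\left(E \right)} = \frac{E + E}{E - 289} = \frac{2 E}{-289 + E}$)
$\frac{1}{Z{\left(B{\left(17,-2 \right)} \right)} + 22904} = \frac{1}{2 \cdot 3 \frac{1}{-289 + 3} + 22904} = \frac{1}{2 \cdot 3 \frac{1}{-286} + 22904} = \frac{1}{2 \cdot 3 \left(- \frac{1}{286}\right) + 22904} = \frac{1}{- \frac{3}{143} + 22904} = \frac{1}{\frac{3275269}{143}} = \frac{143}{3275269}$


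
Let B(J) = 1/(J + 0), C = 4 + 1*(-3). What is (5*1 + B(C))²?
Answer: 36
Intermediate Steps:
C = 1 (C = 4 - 3 = 1)
B(J) = 1/J
(5*1 + B(C))² = (5*1 + 1/1)² = (5 + 1)² = 6² = 36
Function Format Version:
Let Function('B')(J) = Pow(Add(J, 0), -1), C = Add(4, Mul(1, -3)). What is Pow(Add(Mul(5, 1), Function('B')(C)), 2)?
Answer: 36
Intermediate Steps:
C = 1 (C = Add(4, -3) = 1)
Function('B')(J) = Pow(J, -1)
Pow(Add(Mul(5, 1), Function('B')(C)), 2) = Pow(Add(Mul(5, 1), Pow(1, -1)), 2) = Pow(Add(5, 1), 2) = Pow(6, 2) = 36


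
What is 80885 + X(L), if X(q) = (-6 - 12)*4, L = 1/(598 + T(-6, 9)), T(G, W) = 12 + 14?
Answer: 80813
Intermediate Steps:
T(G, W) = 26
L = 1/624 (L = 1/(598 + 26) = 1/624 ≈ 0.0016026)
X(q) = -72 (X(q) = -18*4 = -72)
80885 + X(L) = 80885 - 72 = 80813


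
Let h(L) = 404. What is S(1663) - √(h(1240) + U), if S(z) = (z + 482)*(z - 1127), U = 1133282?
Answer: 1149720 - √1133686 ≈ 1.1487e+6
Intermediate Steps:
S(z) = (-1127 + z)*(482 + z) (S(z) = (482 + z)*(-1127 + z) = (-1127 + z)*(482 + z))
S(1663) - √(h(1240) + U) = (-543214 + 1663² - 645*1663) - √(404 + 1133282) = (-543214 + 2765569 - 1072635) - √1133686 = 1149720 - √1133686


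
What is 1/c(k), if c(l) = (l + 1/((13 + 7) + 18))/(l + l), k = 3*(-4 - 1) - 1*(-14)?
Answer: 76/37 ≈ 2.0541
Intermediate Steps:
k = -1 (k = 3*(-5) + 14 = -15 + 14 = -1)
c(l) = (1/38 + l)/(2*l) (c(l) = (l + 1/(20 + 18))/((2*l)) = (l + 1/38)*(1/(2*l)) = (1/38 + l)*(1/(2*l)) = (1/38 + l)/(2*l))
1/c(k) = 1/((1/76)*(1 + 38*(-1))/(-1)) = 1/((1/76)*(-1)*(1 - 38)) = 1/((1/76)*(-1)*(-37)) = 1/(37/76) = 76/37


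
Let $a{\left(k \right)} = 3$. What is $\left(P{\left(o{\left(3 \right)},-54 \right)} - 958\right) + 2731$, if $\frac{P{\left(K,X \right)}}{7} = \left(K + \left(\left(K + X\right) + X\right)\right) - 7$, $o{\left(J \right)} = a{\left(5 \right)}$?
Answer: $1010$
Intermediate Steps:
$o{\left(J \right)} = 3$
$P{\left(K,X \right)} = -49 + 14 K + 14 X$ ($P{\left(K,X \right)} = 7 \left(\left(K + \left(\left(K + X\right) + X\right)\right) - 7\right) = 7 \left(\left(K + \left(K + 2 X\right)\right) - 7\right) = 7 \left(\left(2 K + 2 X\right) - 7\right) = 7 \left(-7 + 2 K + 2 X\right) = -49 + 14 K + 14 X$)
$\left(P{\left(o{\left(3 \right)},-54 \right)} - 958\right) + 2731 = \left(\left(-49 + 14 \cdot 3 + 14 \left(-54\right)\right) - 958\right) + 2731 = \left(\left(-49 + 42 - 756\right) - 958\right) + 2731 = \left(-763 - 958\right) + 2731 = -1721 + 2731 = 1010$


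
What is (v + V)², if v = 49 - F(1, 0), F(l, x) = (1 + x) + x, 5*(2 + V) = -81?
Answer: 22201/25 ≈ 888.04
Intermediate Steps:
V = -91/5 (V = -2 + (⅕)*(-81) = -2 - 81/5 = -91/5 ≈ -18.200)
F(l, x) = 1 + 2*x
v = 48 (v = 49 - (1 + 2*0) = 49 - (1 + 0) = 49 - 1*1 = 49 - 1 = 48)
(v + V)² = (48 - 91/5)² = (149/5)² = 22201/25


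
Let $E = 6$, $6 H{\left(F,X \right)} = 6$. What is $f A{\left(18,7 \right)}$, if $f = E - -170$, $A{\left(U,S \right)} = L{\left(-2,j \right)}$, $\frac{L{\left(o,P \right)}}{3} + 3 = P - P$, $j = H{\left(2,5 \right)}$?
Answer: $-1584$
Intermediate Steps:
$H{\left(F,X \right)} = 1$ ($H{\left(F,X \right)} = \frac{1}{6} \cdot 6 = 1$)
$j = 1$
$L{\left(o,P \right)} = -9$ ($L{\left(o,P \right)} = -9 + 3 \left(P - P\right) = -9 + 3 \cdot 0 = -9 + 0 = -9$)
$A{\left(U,S \right)} = -9$
$f = 176$ ($f = 6 - -170 = 6 + 170 = 176$)
$f A{\left(18,7 \right)} = 176 \left(-9\right) = -1584$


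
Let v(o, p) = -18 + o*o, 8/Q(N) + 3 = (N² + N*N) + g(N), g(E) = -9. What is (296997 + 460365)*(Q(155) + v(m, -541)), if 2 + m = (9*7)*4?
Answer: 1136614931002644/24019 ≈ 4.7322e+10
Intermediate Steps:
Q(N) = 8/(-12 + 2*N²) (Q(N) = 8/(-3 + ((N² + N*N) - 9)) = 8/(-3 + ((N² + N²) - 9)) = 8/(-3 + (2*N² - 9)) = 8/(-3 + (-9 + 2*N²)) = 8/(-12 + 2*N²))
m = 250 (m = -2 + (9*7)*4 = -2 + 63*4 = -2 + 252 = 250)
v(o, p) = -18 + o²
(296997 + 460365)*(Q(155) + v(m, -541)) = (296997 + 460365)*(4/(-6 + 155²) + (-18 + 250²)) = 757362*(4/(-6 + 24025) + (-18 + 62500)) = 757362*(4/24019 + 62482) = 757362*(1500755162/24019) = 1136614931002644/24019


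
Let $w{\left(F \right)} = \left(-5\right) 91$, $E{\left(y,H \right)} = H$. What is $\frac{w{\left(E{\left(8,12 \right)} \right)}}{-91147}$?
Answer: $\frac{65}{13021} \approx 0.0049919$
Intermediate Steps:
$w{\left(F \right)} = -455$
$\frac{w{\left(E{\left(8,12 \right)} \right)}}{-91147} = - \frac{455}{-91147} = \left(-455\right) \left(- \frac{1}{91147}\right) = \frac{65}{13021}$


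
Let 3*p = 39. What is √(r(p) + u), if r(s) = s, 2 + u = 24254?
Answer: √24265 ≈ 155.77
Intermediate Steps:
p = 13 (p = (⅓)*39 = 13)
u = 24252 (u = -2 + 24254 = 24252)
√(r(p) + u) = √(13 + 24252) = √24265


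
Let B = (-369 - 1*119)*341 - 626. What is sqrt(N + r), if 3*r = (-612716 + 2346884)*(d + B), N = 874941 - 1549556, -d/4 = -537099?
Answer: sqrt(1145337517657) ≈ 1.0702e+6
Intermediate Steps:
d = 2148396 (d = -4*(-537099) = 2148396)
N = -674615
B = -167034 (B = (-369 - 119)*341 - 626 = -488*341 - 626 = -166408 - 626 = -167034)
r = 1145338192272 (r = ((-612716 + 2346884)*(2148396 - 167034))/3 = (1734168*1981362)/3 = (1/3)*3436014576816 = 1145338192272)
sqrt(N + r) = sqrt(-674615 + 1145338192272) = sqrt(1145337517657)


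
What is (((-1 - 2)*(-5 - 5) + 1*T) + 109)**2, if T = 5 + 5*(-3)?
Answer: 16641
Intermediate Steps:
T = -10 (T = 5 - 15 = -10)
(((-1 - 2)*(-5 - 5) + 1*T) + 109)**2 = (((-1 - 2)*(-5 - 5) + 1*(-10)) + 109)**2 = ((-3*(-10) - 10) + 109)**2 = ((30 - 10) + 109)**2 = (20 + 109)**2 = 129**2 = 16641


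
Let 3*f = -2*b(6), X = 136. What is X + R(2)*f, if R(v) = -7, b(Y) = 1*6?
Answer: 164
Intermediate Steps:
b(Y) = 6
f = -4 (f = (-2*6)/3 = (⅓)*(-12) = -4)
X + R(2)*f = 136 - 7*(-4) = 136 + 28 = 164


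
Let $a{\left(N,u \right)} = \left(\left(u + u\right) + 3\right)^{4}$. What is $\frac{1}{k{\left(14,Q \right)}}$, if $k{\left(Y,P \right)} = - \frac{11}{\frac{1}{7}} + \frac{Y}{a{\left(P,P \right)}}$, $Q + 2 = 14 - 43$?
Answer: $- \frac{12117361}{933036783} \approx -0.012987$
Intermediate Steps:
$a{\left(N,u \right)} = \left(3 + 2 u\right)^{4}$ ($a{\left(N,u \right)} = \left(2 u + 3\right)^{4} = \left(3 + 2 u\right)^{4}$)
$Q = -31$ ($Q = -2 + \left(14 - 43\right) = -2 - 29 = -31$)
$k{\left(Y,P \right)} = -77 + \frac{Y}{\left(3 + 2 P\right)^{4}}$ ($k{\left(Y,P \right)} = - \frac{11}{\frac{1}{7}} + \frac{Y}{\left(3 + 2 P\right)^{4}} = - 11 \frac{1}{\frac{1}{7}} + \frac{Y}{\left(3 + 2 P\right)^{4}} = \left(-11\right) 7 + \frac{Y}{\left(3 + 2 P\right)^{4}} = -77 + \frac{Y}{\left(3 + 2 P\right)^{4}}$)
$\frac{1}{k{\left(14,Q \right)}} = \frac{1}{-77 + \frac{14}{\left(3 + 2 \left(-31\right)\right)^{4}}} = \frac{1}{-77 + \frac{14}{\left(3 - 62\right)^{4}}} = \frac{1}{-77 + \frac{14}{12117361}} = \frac{1}{- \frac{933036783}{12117361}} = - \frac{12117361}{933036783}$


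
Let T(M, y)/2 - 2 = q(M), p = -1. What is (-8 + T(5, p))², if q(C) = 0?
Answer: 16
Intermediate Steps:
T(M, y) = 4 (T(M, y) = 4 + 2*0 = 4 + 0 = 4)
(-8 + T(5, p))² = (-8 + 4)² = (-4)² = 16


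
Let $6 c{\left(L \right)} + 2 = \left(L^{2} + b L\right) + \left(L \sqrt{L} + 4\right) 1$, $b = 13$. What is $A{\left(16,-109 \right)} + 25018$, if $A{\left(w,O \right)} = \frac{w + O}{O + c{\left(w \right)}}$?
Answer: $\frac{50045}{2} \approx 25023.0$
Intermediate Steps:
$c{\left(L \right)} = \frac{1}{3} + \frac{L^{2}}{6} + \frac{L^{\frac{3}{2}}}{6} + \frac{13 L}{6}$ ($c{\left(L \right)} = - \frac{1}{3} + \frac{\left(L^{2} + 13 L\right) + \left(L \sqrt{L} + 4\right) 1}{6} = - \frac{1}{3} + \frac{\left(L^{2} + 13 L\right) + \left(L^{\frac{3}{2}} + 4\right) 1}{6} = - \frac{1}{3} + \frac{\left(L^{2} + 13 L\right) + \left(4 + L^{\frac{3}{2}}\right) 1}{6} = - \frac{1}{3} + \frac{\left(L^{2} + 13 L\right) + \left(4 + L^{\frac{3}{2}}\right)}{6} = - \frac{1}{3} + \frac{4 + L^{2} + L^{\frac{3}{2}} + 13 L}{6} = - \frac{1}{3} + \left(\frac{2}{3} + \frac{L^{2}}{6} + \frac{L^{\frac{3}{2}}}{6} + \frac{13 L}{6}\right) = \frac{1}{3} + \frac{L^{2}}{6} + \frac{L^{\frac{3}{2}}}{6} + \frac{13 L}{6}$)
$A{\left(w,O \right)} = \frac{O + w}{\frac{1}{3} + O + \frac{w^{2}}{6} + \frac{w^{\frac{3}{2}}}{6} + \frac{13 w}{6}}$ ($A{\left(w,O \right)} = \frac{w + O}{O + \left(\frac{1}{3} + \frac{w^{2}}{6} + \frac{w^{\frac{3}{2}}}{6} + \frac{13 w}{6}\right)} = \frac{O + w}{\frac{1}{3} + O + \frac{w^{2}}{6} + \frac{w^{\frac{3}{2}}}{6} + \frac{13 w}{6}}$)
$A{\left(16,-109 \right)} + 25018 = \frac{6 \left(-109 + 16\right)}{2 + 16^{2} + 16^{\frac{3}{2}} + 6 \left(-109\right) + 13 \cdot 16} + 25018 = 6 \frac{1}{2 + 256 + 64 - 654 + 208} \left(-93\right) + 25018 = 6 \frac{1}{-124} \left(-93\right) + 25018 = 6 \left(- \frac{1}{124}\right) \left(-93\right) + 25018 = \frac{9}{2} + 25018 = \frac{50045}{2}$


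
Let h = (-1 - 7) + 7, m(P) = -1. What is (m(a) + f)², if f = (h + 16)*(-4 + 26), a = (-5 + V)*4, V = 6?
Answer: 108241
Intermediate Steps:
a = 4 (a = (-5 + 6)*4 = 1*4 = 4)
h = -1 (h = -8 + 7 = -1)
f = 330 (f = (-1 + 16)*(-4 + 26) = 15*22 = 330)
(m(a) + f)² = (-1 + 330)² = 329² = 108241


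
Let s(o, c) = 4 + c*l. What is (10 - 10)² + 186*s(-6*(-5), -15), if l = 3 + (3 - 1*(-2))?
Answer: -21576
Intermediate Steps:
l = 8 (l = 3 + (3 + 2) = 3 + 5 = 8)
s(o, c) = 4 + 8*c (s(o, c) = 4 + c*8 = 4 + 8*c)
(10 - 10)² + 186*s(-6*(-5), -15) = (10 - 10)² + 186*(4 + 8*(-15)) = 0² + 186*(4 - 120) = 0 + 186*(-116) = 0 - 21576 = -21576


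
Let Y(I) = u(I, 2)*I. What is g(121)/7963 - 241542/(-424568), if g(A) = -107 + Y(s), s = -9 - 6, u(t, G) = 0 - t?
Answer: 891221185/1690417492 ≈ 0.52722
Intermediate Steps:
u(t, G) = -t
s = -15
Y(I) = -I² (Y(I) = (-I)*I = -I²)
g(A) = -332 (g(A) = -107 - 1*(-15)² = -107 - 1*225 = -107 - 225 = -332)
g(121)/7963 - 241542/(-424568) = -332/7963 - 241542/(-424568) = -332*1/7963 - 241542*(-1/424568) = -332/7963 + 120771/212284 = 891221185/1690417492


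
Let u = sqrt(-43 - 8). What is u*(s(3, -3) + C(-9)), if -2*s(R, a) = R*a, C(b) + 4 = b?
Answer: -17*I*sqrt(51)/2 ≈ -60.702*I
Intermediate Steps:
C(b) = -4 + b
s(R, a) = -R*a/2
u = I*sqrt(51) (u = sqrt(-51) = I*sqrt(51) ≈ 7.1414*I)
u*(s(3, -3) + C(-9)) = (I*sqrt(51))*(-1/2*3*(-3) + (-4 - 9)) = (I*sqrt(51))*(9/2 - 13) = (I*sqrt(51))*(-17/2) = -17*I*sqrt(51)/2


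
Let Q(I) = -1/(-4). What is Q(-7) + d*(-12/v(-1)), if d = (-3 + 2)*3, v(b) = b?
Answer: -143/4 ≈ -35.750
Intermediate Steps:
Q(I) = 1/4 (Q(I) = -1*(-1/4) = 1/4)
d = -3 (d = -1*3 = -3)
Q(-7) + d*(-12/v(-1)) = 1/4 - (-36)/(-1) = 1/4 - (-36)*(-1) = 1/4 - 3*12 = 1/4 - 36 = -143/4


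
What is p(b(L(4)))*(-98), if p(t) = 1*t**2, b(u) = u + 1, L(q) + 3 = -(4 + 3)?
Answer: -7938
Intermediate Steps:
L(q) = -10 (L(q) = -3 - (4 + 3) = -3 - 1*7 = -3 - 7 = -10)
b(u) = 1 + u
p(t) = t**2
p(b(L(4)))*(-98) = (1 - 10)**2*(-98) = (-9)**2*(-98) = 81*(-98) = -7938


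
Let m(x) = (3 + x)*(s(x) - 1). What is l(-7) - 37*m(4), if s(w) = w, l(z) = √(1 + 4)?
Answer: -777 + √5 ≈ -774.76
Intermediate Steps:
l(z) = √5
m(x) = (-1 + x)*(3 + x) (m(x) = (3 + x)*(x - 1) = (3 + x)*(-1 + x) = (-1 + x)*(3 + x))
l(-7) - 37*m(4) = √5 - 37*(-3 + 4² + 2*4) = √5 - 37*(-3 + 16 + 8) = √5 - 37*21 = √5 - 777 = -777 + √5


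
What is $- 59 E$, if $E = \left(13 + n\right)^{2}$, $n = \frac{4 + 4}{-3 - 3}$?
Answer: $- \frac{72275}{9} \approx -8030.6$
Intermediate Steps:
$n = - \frac{4}{3}$ ($n = \frac{8}{-6} = 8 \left(- \frac{1}{6}\right) = - \frac{4}{3} \approx -1.3333$)
$E = \frac{1225}{9}$ ($E = \left(13 - \frac{4}{3}\right)^{2} = \left(\frac{35}{3}\right)^{2} = \frac{1225}{9} \approx 136.11$)
$- 59 E = \left(-59\right) \frac{1225}{9} = - \frac{72275}{9}$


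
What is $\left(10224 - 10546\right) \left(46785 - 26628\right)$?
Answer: $-6490554$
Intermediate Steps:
$\left(10224 - 10546\right) \left(46785 - 26628\right) = \left(-322\right) 20157 = -6490554$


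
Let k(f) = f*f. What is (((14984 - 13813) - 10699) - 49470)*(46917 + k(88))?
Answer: -3224889678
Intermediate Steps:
k(f) = f**2
(((14984 - 13813) - 10699) - 49470)*(46917 + k(88)) = (((14984 - 13813) - 10699) - 49470)*(46917 + 88**2) = ((1171 - 10699) - 49470)*(46917 + 7744) = (-9528 - 49470)*54661 = -58998*54661 = -3224889678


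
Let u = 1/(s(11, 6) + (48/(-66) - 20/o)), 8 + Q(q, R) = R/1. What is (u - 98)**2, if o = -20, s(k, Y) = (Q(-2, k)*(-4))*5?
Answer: 4146973609/431649 ≈ 9607.3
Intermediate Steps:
Q(q, R) = -8 + R (Q(q, R) = -8 + R/1 = -8 + R*1 = -8 + R)
s(k, Y) = 160 - 20*k (s(k, Y) = ((-8 + k)*(-4))*5 = (32 - 4*k)*5 = 160 - 20*k)
u = -11/657 (u = 1/((160 - 20*11) + (48/(-66) - 20/(-20))) = 1/((160 - 220) + (48*(-1/66) - 20*(-1/20))) = 1/(-60 + (-8/11 + 1)) = 1/(-60 + 3/11) = 1/(-657/11) = -11/657 ≈ -0.016743)
(u - 98)**2 = (-11/657 - 98)**2 = (-64397/657)**2 = 4146973609/431649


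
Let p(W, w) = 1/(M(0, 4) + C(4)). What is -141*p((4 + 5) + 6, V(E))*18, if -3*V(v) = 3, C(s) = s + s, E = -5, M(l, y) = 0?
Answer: -1269/4 ≈ -317.25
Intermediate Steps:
C(s) = 2*s
V(v) = -1 (V(v) = -⅓*3 = -1)
p(W, w) = ⅛ (p(W, w) = 1/(0 + 2*4) = 1/(0 + 8) = 1/8 = ⅛)
-141*p((4 + 5) + 6, V(E))*18 = -141*⅛*18 = -141/8*18 = -1269/4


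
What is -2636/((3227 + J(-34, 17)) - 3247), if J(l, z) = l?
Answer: 1318/27 ≈ 48.815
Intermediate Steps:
-2636/((3227 + J(-34, 17)) - 3247) = -2636/((3227 - 34) - 3247) = -2636/(3193 - 3247) = -2636/(-54) = -2636*(-1/54) = 1318/27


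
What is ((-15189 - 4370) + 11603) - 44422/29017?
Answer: -230903674/29017 ≈ -7957.5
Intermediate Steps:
((-15189 - 4370) + 11603) - 44422/29017 = (-19559 + 11603) - 44422/29017 = -7956 - 1*44422/29017 = -7956 - 44422/29017 = -230903674/29017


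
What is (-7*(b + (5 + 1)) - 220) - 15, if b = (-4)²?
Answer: -389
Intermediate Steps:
b = 16
(-7*(b + (5 + 1)) - 220) - 15 = (-7*(16 + (5 + 1)) - 220) - 15 = (-7*(16 + 6) - 220) - 15 = (-7*22 - 220) - 15 = (-154 - 220) - 15 = -374 - 15 = -389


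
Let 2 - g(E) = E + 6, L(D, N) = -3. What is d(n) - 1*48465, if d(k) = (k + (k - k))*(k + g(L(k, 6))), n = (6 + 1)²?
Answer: -46113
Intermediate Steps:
n = 49 (n = 7² = 49)
g(E) = -4 - E (g(E) = 2 - (E + 6) = 2 - (6 + E) = 2 + (-6 - E) = -4 - E)
d(k) = k*(-1 + k) (d(k) = (k + (k - k))*(k + (-4 - 1*(-3))) = (k + 0)*(k + (-4 + 3)) = k*(k - 1) = k*(-1 + k))
d(n) - 1*48465 = 49*(-1 + 49) - 1*48465 = 49*48 - 48465 = 2352 - 48465 = -46113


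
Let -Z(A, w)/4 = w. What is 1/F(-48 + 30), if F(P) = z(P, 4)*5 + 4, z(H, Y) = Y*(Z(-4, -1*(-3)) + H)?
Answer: -1/596 ≈ -0.0016779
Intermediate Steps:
Z(A, w) = -4*w
z(H, Y) = Y*(-12 + H) (z(H, Y) = Y*(-(-4)*(-3) + H) = Y*(-4*3 + H) = Y*(-12 + H))
F(P) = -236 + 20*P (F(P) = (4*(-12 + P))*5 + 4 = (-48 + 4*P)*5 + 4 = (-240 + 20*P) + 4 = -236 + 20*P)
1/F(-48 + 30) = 1/(-236 + 20*(-48 + 30)) = 1/(-236 + 20*(-18)) = 1/(-236 - 360) = 1/(-596) = -1/596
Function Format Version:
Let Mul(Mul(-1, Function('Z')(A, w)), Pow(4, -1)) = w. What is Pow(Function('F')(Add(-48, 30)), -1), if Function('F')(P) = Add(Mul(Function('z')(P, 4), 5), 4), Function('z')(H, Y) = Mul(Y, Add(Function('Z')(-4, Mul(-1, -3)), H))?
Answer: Rational(-1, 596) ≈ -0.0016779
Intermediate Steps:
Function('Z')(A, w) = Mul(-4, w)
Function('z')(H, Y) = Mul(Y, Add(-12, H)) (Function('z')(H, Y) = Mul(Y, Add(Mul(-4, Mul(-1, -3)), H)) = Mul(Y, Add(Mul(-4, 3), H)) = Mul(Y, Add(-12, H)))
Function('F')(P) = Add(-236, Mul(20, P)) (Function('F')(P) = Add(Mul(Mul(4, Add(-12, P)), 5), 4) = Add(Mul(Add(-48, Mul(4, P)), 5), 4) = Add(Add(-240, Mul(20, P)), 4) = Add(-236, Mul(20, P)))
Pow(Function('F')(Add(-48, 30)), -1) = Pow(Add(-236, Mul(20, Add(-48, 30))), -1) = Pow(Add(-236, Mul(20, -18)), -1) = Pow(Add(-236, -360), -1) = Pow(-596, -1) = Rational(-1, 596)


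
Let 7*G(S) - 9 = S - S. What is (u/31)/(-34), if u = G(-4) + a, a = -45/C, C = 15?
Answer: 6/3689 ≈ 0.0016265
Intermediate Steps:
a = -3 (a = -45/15 = -45*1/15 = -3)
G(S) = 9/7 (G(S) = 9/7 + (S - S)/7 = 9/7 + (1/7)*0 = 9/7 + 0 = 9/7)
u = -12/7 (u = 9/7 - 3 = -12/7 ≈ -1.7143)
(u/31)/(-34) = (-12/7/31)/(-34) = ((1/31)*(-12/7))*(-1/34) = -12/217*(-1/34) = 6/3689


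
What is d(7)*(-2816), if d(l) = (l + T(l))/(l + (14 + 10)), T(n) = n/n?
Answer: -22528/31 ≈ -726.71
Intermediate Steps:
T(n) = 1
d(l) = (1 + l)/(24 + l) (d(l) = (l + 1)/(l + (14 + 10)) = (1 + l)/(l + 24) = (1 + l)/(24 + l))
d(7)*(-2816) = ((1 + 7)/(24 + 7))*(-2816) = (8/31)*(-2816) = -22528/31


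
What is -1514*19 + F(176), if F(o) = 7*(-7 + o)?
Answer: -27583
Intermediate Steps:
F(o) = -49 + 7*o
-1514*19 + F(176) = -1514*19 + (-49 + 7*176) = -28766 + (-49 + 1232) = -28766 + 1183 = -27583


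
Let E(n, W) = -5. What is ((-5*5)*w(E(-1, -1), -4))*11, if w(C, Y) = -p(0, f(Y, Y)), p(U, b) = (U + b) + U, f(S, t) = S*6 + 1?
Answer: -6325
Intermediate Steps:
f(S, t) = 1 + 6*S (f(S, t) = 6*S + 1 = 1 + 6*S)
p(U, b) = b + 2*U
w(C, Y) = -1 - 6*Y (w(C, Y) = -((1 + 6*Y) + 2*0) = -((1 + 6*Y) + 0) = -(1 + 6*Y) = -1 - 6*Y)
((-5*5)*w(E(-1, -1), -4))*11 = ((-5*5)*(-1 - 6*(-4)))*11 = -25*(-1 + 24)*11 = -25*23*11 = -575*11 = -6325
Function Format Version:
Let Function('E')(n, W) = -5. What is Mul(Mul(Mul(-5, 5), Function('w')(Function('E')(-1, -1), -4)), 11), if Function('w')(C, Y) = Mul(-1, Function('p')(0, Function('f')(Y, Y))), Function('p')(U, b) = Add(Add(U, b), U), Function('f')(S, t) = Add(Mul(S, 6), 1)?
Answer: -6325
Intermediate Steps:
Function('f')(S, t) = Add(1, Mul(6, S)) (Function('f')(S, t) = Add(Mul(6, S), 1) = Add(1, Mul(6, S)))
Function('p')(U, b) = Add(b, Mul(2, U))
Function('w')(C, Y) = Add(-1, Mul(-6, Y)) (Function('w')(C, Y) = Mul(-1, Add(Add(1, Mul(6, Y)), Mul(2, 0))) = Mul(-1, Add(Add(1, Mul(6, Y)), 0)) = Mul(-1, Add(1, Mul(6, Y))) = Add(-1, Mul(-6, Y)))
Mul(Mul(Mul(-5, 5), Function('w')(Function('E')(-1, -1), -4)), 11) = Mul(Mul(Mul(-5, 5), Add(-1, Mul(-6, -4))), 11) = Mul(Mul(-25, Add(-1, 24)), 11) = Mul(Mul(-25, 23), 11) = Mul(-575, 11) = -6325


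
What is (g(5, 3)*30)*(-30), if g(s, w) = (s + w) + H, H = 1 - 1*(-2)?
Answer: -9900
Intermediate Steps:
H = 3 (H = 1 + 2 = 3)
g(s, w) = 3 + s + w (g(s, w) = (s + w) + 3 = 3 + s + w)
(g(5, 3)*30)*(-30) = ((3 + 5 + 3)*30)*(-30) = (11*30)*(-30) = 330*(-30) = -9900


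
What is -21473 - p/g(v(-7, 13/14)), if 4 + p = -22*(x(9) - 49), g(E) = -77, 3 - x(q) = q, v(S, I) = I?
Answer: -1652215/77 ≈ -21457.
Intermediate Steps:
x(q) = 3 - q
p = 1206 (p = -4 - 22*((3 - 1*9) - 49) = -4 - 22*((3 - 9) - 49) = -4 - 22*(-6 - 49) = -4 - 22*(-55) = -4 + 1210 = 1206)
-21473 - p/g(v(-7, 13/14)) = -21473 - 1206/(-77) = -21473 - 1206*(-1)/77 = -21473 - 1*(-1206/77) = -21473 + 1206/77 = -1652215/77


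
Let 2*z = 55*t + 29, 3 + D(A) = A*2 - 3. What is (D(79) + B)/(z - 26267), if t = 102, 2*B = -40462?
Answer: 40158/46895 ≈ 0.85634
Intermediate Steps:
B = -20231 (B = (1/2)*(-40462) = -20231)
D(A) = -6 + 2*A (D(A) = -3 + (A*2 - 3) = -3 + (2*A - 3) = -3 + (-3 + 2*A) = -6 + 2*A)
z = 5639/2 (z = (55*102 + 29)/2 = (5610 + 29)/2 = (1/2)*5639 = 5639/2 ≈ 2819.5)
(D(79) + B)/(z - 26267) = ((-6 + 2*79) - 20231)/(5639/2 - 26267) = ((-6 + 158) - 20231)/(-46895/2) = (152 - 20231)*(-2/46895) = -20079*(-2/46895) = 40158/46895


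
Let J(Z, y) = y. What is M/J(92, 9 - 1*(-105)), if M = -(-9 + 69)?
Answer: -10/19 ≈ -0.52632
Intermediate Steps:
M = -60 (M = -1*60 = -60)
M/J(92, 9 - 1*(-105)) = -60/(9 - 1*(-105)) = -60/(9 + 105) = -60/114 = -60*1/114 = -10/19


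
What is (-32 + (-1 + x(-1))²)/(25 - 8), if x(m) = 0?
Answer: -31/17 ≈ -1.8235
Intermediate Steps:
(-32 + (-1 + x(-1))²)/(25 - 8) = (-32 + (-1 + 0)²)/(25 - 8) = (-32 + (-1)²)/17 = (-32 + 1)/17 = (1/17)*(-31) = -31/17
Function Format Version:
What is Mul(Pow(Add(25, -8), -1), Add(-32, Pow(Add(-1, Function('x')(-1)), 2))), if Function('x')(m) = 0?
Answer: Rational(-31, 17) ≈ -1.8235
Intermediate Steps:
Mul(Pow(Add(25, -8), -1), Add(-32, Pow(Add(-1, Function('x')(-1)), 2))) = Mul(Pow(Add(25, -8), -1), Add(-32, Pow(Add(-1, 0), 2))) = Mul(Pow(17, -1), Add(-32, Pow(-1, 2))) = Mul(Rational(1, 17), Add(-32, 1)) = Mul(Rational(1, 17), -31) = Rational(-31, 17)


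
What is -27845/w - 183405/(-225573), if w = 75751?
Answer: 2537343990/5695793441 ≈ 0.44548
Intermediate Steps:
-27845/w - 183405/(-225573) = -27845/75751 - 183405/(-225573) = -27845*1/75751 - 183405*(-1/225573) = -27845/75751 + 61135/75191 = 2537343990/5695793441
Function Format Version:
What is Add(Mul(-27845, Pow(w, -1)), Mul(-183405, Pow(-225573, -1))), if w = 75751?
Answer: Rational(2537343990, 5695793441) ≈ 0.44548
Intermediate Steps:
Add(Mul(-27845, Pow(w, -1)), Mul(-183405, Pow(-225573, -1))) = Add(Mul(-27845, Pow(75751, -1)), Mul(-183405, Pow(-225573, -1))) = Add(Mul(-27845, Rational(1, 75751)), Mul(-183405, Rational(-1, 225573))) = Add(Rational(-27845, 75751), Rational(61135, 75191)) = Rational(2537343990, 5695793441)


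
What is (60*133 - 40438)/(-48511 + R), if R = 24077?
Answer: 16229/12217 ≈ 1.3284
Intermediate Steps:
(60*133 - 40438)/(-48511 + R) = (60*133 - 40438)/(-48511 + 24077) = (7980 - 40438)/(-24434) = -32458*(-1/24434) = 16229/12217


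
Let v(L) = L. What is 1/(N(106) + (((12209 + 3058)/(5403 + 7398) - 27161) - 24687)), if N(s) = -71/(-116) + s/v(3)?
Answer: -1484916/76934777893 ≈ -1.9301e-5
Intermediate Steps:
N(s) = 71/116 + s/3 (N(s) = -71/(-116) + s/3 = -71*(-1/116) + s*(1/3) = 71/116 + s/3)
1/(N(106) + (((12209 + 3058)/(5403 + 7398) - 27161) - 24687)) = 1/((71/116 + (1/3)*106) + (((12209 + 3058)/(5403 + 7398) - 27161) - 24687)) = 1/((71/116 + 106/3) + ((15267/12801 - 27161) - 24687)) = 1/(12509/348 + ((15267*(1/12801) - 27161) - 24687)) = 1/(12509/348 + ((5089/4267 - 27161) - 24687)) = 1/(12509/348 + (-115890898/4267 - 24687)) = 1/(12509/348 - 221230327/4267) = 1/(-76934777893/1484916) = -1484916/76934777893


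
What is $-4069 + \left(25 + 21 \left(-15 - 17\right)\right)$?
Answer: $-4716$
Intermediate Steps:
$-4069 + \left(25 + 21 \left(-15 - 17\right)\right) = -4069 + \left(25 + 21 \left(-32\right)\right) = -4069 + \left(25 - 672\right) = -4069 - 647 = -4716$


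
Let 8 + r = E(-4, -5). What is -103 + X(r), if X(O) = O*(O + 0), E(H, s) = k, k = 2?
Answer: -67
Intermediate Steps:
E(H, s) = 2
r = -6 (r = -8 + 2 = -6)
X(O) = O² (X(O) = O*O = O²)
-103 + X(r) = -103 + (-6)² = -103 + 36 = -67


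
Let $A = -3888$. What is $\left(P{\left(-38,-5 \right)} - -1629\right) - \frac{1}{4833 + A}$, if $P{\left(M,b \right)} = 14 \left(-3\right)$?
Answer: $\frac{1499714}{945} \approx 1587.0$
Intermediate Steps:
$P{\left(M,b \right)} = -42$
$\left(P{\left(-38,-5 \right)} - -1629\right) - \frac{1}{4833 + A} = \left(-42 - -1629\right) - \frac{1}{4833 - 3888} = \left(-42 + 1629\right) - \frac{1}{945} = 1587 - \frac{1}{945} = \frac{1499714}{945}$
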